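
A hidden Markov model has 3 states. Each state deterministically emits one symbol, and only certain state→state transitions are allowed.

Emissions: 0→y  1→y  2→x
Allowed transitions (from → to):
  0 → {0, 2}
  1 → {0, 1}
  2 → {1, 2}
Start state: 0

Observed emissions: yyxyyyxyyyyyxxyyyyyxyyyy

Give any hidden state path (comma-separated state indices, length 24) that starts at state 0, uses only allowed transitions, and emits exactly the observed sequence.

0,0,2,1,0,0,2,1,1,1,0,0,2,2,1,1,1,1,0,2,1,1,1,0

  0: obs=y cand={0,1} pick 0 [start]
  1: obs=y cand={0,1} pick 0 [0->0 ok]
  2: obs=x cand={2} pick 2 [0->2 ok]
  3: obs=y cand={0,1} pick 1 [2->1 ok]
  4: obs=y cand={0,1} pick 0 [1->0 ok]
  5: obs=y cand={0,1} pick 0 [0->0 ok]
  6: obs=x cand={2} pick 2 [0->2 ok]
  7: obs=y cand={0,1} pick 1 [2->1 ok]
  8: obs=y cand={0,1} pick 1 [1->1 ok]
  9: obs=y cand={0,1} pick 1 [1->1 ok]
  10: obs=y cand={0,1} pick 0 [1->0 ok]
  11: obs=y cand={0,1} pick 0 [0->0 ok]
  12: obs=x cand={2} pick 2 [0->2 ok]
  13: obs=x cand={2} pick 2 [2->2 ok]
  14: obs=y cand={0,1} pick 1 [2->1 ok]
  15: obs=y cand={0,1} pick 1 [1->1 ok]
  16: obs=y cand={0,1} pick 1 [1->1 ok]
  17: obs=y cand={0,1} pick 1 [1->1 ok]
  18: obs=y cand={0,1} pick 0 [1->0 ok]
  19: obs=x cand={2} pick 2 [0->2 ok]
  20: obs=y cand={0,1} pick 1 [2->1 ok]
  21: obs=y cand={0,1} pick 1 [1->1 ok]
  22: obs=y cand={0,1} pick 1 [1->1 ok]
  23: obs=y cand={0,1} pick 0 [1->0 ok]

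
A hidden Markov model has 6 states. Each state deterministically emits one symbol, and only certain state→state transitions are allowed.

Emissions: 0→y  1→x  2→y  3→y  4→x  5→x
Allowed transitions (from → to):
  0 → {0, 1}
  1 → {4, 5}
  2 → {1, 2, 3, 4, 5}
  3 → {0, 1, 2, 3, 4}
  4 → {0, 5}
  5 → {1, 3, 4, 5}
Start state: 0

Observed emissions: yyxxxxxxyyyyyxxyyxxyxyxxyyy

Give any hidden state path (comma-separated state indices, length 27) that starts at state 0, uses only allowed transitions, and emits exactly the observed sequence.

0,0,1,5,5,4,5,5,3,3,0,0,0,1,4,0,0,1,5,3,4,0,1,4,0,0,0

  [0] y  {0,2,3}  => 0  start
  [1] y  {0,2,3}  => 0  0->0 ok
  [2] x  {1,4,5}  => 1  0->1 ok
  [3] x  {1,4,5}  => 5  1->5 ok
  [4] x  {1,4,5}  => 5  5->5 ok
  [5] x  {1,4,5}  => 4  5->4 ok
  [6] x  {1,4,5}  => 5  4->5 ok
  [7] x  {1,4,5}  => 5  5->5 ok
  [8] y  {0,2,3}  => 3  5->3 ok
  [9] y  {0,2,3}  => 3  3->3 ok
  [10] y  {0,2,3}  => 0  3->0 ok
  [11] y  {0,2,3}  => 0  0->0 ok
  [12] y  {0,2,3}  => 0  0->0 ok
  [13] x  {1,4,5}  => 1  0->1 ok
  [14] x  {1,4,5}  => 4  1->4 ok
  [15] y  {0,2,3}  => 0  4->0 ok
  [16] y  {0,2,3}  => 0  0->0 ok
  [17] x  {1,4,5}  => 1  0->1 ok
  [18] x  {1,4,5}  => 5  1->5 ok
  [19] y  {0,2,3}  => 3  5->3 ok
  [20] x  {1,4,5}  => 4  3->4 ok
  [21] y  {0,2,3}  => 0  4->0 ok
  [22] x  {1,4,5}  => 1  0->1 ok
  [23] x  {1,4,5}  => 4  1->4 ok
  [24] y  {0,2,3}  => 0  4->0 ok
  [25] y  {0,2,3}  => 0  0->0 ok
  [26] y  {0,2,3}  => 0  0->0 ok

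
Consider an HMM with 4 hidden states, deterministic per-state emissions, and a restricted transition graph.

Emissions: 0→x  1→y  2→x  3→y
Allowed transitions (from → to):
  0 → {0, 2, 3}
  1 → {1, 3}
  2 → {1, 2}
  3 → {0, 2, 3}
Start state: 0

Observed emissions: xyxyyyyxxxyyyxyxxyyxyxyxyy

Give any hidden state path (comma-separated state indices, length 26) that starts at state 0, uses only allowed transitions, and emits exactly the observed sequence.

  t0 'x' -> {0,2}, take 0 (start)
  t1 'y' -> {1,3}, take 3 (0->3 ok)
  t2 'x' -> {0,2}, take 2 (3->2 ok)
  t3 'y' -> {1,3}, take 1 (2->1 ok)
  t4 'y' -> {1,3}, take 1 (1->1 ok)
  t5 'y' -> {1,3}, take 3 (1->3 ok)
  t6 'y' -> {1,3}, take 3 (3->3 ok)
  t7 'x' -> {0,2}, take 2 (3->2 ok)
  t8 'x' -> {0,2}, take 2 (2->2 ok)
  t9 'x' -> {0,2}, take 2 (2->2 ok)
  t10 'y' -> {1,3}, take 1 (2->1 ok)
  t11 'y' -> {1,3}, take 1 (1->1 ok)
  t12 'y' -> {1,3}, take 3 (1->3 ok)
  t13 'x' -> {0,2}, take 0 (3->0 ok)
  t14 'y' -> {1,3}, take 3 (0->3 ok)
  t15 'x' -> {0,2}, take 0 (3->0 ok)
  t16 'x' -> {0,2}, take 0 (0->0 ok)
  t17 'y' -> {1,3}, take 3 (0->3 ok)
  t18 'y' -> {1,3}, take 3 (3->3 ok)
  t19 'x' -> {0,2}, take 0 (3->0 ok)
  t20 'y' -> {1,3}, take 3 (0->3 ok)
  t21 'x' -> {0,2}, take 0 (3->0 ok)
  t22 'y' -> {1,3}, take 3 (0->3 ok)
  t23 'x' -> {0,2}, take 2 (3->2 ok)
  t24 'y' -> {1,3}, take 1 (2->1 ok)
  t25 'y' -> {1,3}, take 3 (1->3 ok)

0,3,2,1,1,3,3,2,2,2,1,1,3,0,3,0,0,3,3,0,3,0,3,2,1,3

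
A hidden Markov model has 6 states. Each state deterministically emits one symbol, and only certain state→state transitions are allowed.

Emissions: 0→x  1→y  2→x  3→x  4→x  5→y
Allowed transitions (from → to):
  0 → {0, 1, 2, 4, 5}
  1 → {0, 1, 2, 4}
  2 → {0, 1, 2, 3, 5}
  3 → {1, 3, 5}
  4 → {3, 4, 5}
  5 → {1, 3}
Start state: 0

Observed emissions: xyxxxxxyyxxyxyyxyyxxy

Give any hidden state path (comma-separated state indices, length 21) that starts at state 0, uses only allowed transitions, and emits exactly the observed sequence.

  [0] x  {0,2,3,4}  => 0  start
  [1] y  {1,5}  => 1  0->1 ok
  [2] x  {0,2,3,4}  => 2  1->2 ok
  [3] x  {0,2,3,4}  => 0  2->0 ok
  [4] x  {0,2,3,4}  => 0  0->0 ok
  [5] x  {0,2,3,4}  => 0  0->0 ok
  [6] x  {0,2,3,4}  => 4  0->4 ok
  [7] y  {1,5}  => 5  4->5 ok
  [8] y  {1,5}  => 1  5->1 ok
  [9] x  {0,2,3,4}  => 2  1->2 ok
  [10] x  {0,2,3,4}  => 0  2->0 ok
  [11] y  {1,5}  => 5  0->5 ok
  [12] x  {0,2,3,4}  => 3  5->3 ok
  [13] y  {1,5}  => 1  3->1 ok
  [14] y  {1,5}  => 1  1->1 ok
  [15] x  {0,2,3,4}  => 0  1->0 ok
  [16] y  {1,5}  => 5  0->5 ok
  [17] y  {1,5}  => 1  5->1 ok
  [18] x  {0,2,3,4}  => 2  1->2 ok
  [19] x  {0,2,3,4}  => 3  2->3 ok
  [20] y  {1,5}  => 1  3->1 ok

0,1,2,0,0,0,4,5,1,2,0,5,3,1,1,0,5,1,2,3,1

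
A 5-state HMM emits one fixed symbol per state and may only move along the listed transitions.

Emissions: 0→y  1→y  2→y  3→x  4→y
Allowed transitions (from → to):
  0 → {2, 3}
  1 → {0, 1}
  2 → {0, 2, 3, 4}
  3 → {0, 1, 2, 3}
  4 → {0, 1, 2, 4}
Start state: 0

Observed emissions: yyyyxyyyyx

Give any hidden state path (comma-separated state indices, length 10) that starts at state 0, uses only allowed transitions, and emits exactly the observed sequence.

  t0 'y' -> {0,1,2,4}, take 0 (start)
  t1 'y' -> {0,1,2,4}, take 2 (0->2 ok)
  t2 'y' -> {0,1,2,4}, take 0 (2->0 ok)
  t3 'y' -> {0,1,2,4}, take 2 (0->2 ok)
  t4 'x' -> {3}, take 3 (2->3 ok)
  t5 'y' -> {0,1,2,4}, take 0 (3->0 ok)
  t6 'y' -> {0,1,2,4}, take 2 (0->2 ok)
  t7 'y' -> {0,1,2,4}, take 4 (2->4 ok)
  t8 'y' -> {0,1,2,4}, take 0 (4->0 ok)
  t9 'x' -> {3}, take 3 (0->3 ok)

0,2,0,2,3,0,2,4,0,3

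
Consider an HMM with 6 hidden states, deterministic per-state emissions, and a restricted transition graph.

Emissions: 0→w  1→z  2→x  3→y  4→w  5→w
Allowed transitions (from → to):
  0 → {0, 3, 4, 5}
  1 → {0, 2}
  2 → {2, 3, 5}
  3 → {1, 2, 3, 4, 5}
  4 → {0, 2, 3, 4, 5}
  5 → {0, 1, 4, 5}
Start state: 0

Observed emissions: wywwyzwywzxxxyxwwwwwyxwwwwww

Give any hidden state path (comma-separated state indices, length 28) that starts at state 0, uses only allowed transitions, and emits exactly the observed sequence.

  pos 0: w in {0,4,5}, choose 0; start
  pos 1: y in {3}, choose 3; 0->3 ok
  pos 2: w in {0,4,5}, choose 5; 3->5 ok
  pos 3: w in {0,4,5}, choose 4; 5->4 ok
  pos 4: y in {3}, choose 3; 4->3 ok
  pos 5: z in {1}, choose 1; 3->1 ok
  pos 6: w in {0,4,5}, choose 0; 1->0 ok
  pos 7: y in {3}, choose 3; 0->3 ok
  pos 8: w in {0,4,5}, choose 5; 3->5 ok
  pos 9: z in {1}, choose 1; 5->1 ok
  pos 10: x in {2}, choose 2; 1->2 ok
  pos 11: x in {2}, choose 2; 2->2 ok
  pos 12: x in {2}, choose 2; 2->2 ok
  pos 13: y in {3}, choose 3; 2->3 ok
  pos 14: x in {2}, choose 2; 3->2 ok
  pos 15: w in {0,4,5}, choose 5; 2->5 ok
  pos 16: w in {0,4,5}, choose 5; 5->5 ok
  pos 17: w in {0,4,5}, choose 5; 5->5 ok
  pos 18: w in {0,4,5}, choose 4; 5->4 ok
  pos 19: w in {0,4,5}, choose 4; 4->4 ok
  pos 20: y in {3}, choose 3; 4->3 ok
  pos 21: x in {2}, choose 2; 3->2 ok
  pos 22: w in {0,4,5}, choose 5; 2->5 ok
  pos 23: w in {0,4,5}, choose 5; 5->5 ok
  pos 24: w in {0,4,5}, choose 5; 5->5 ok
  pos 25: w in {0,4,5}, choose 5; 5->5 ok
  pos 26: w in {0,4,5}, choose 4; 5->4 ok
  pos 27: w in {0,4,5}, choose 4; 4->4 ok

0,3,5,4,3,1,0,3,5,1,2,2,2,3,2,5,5,5,4,4,3,2,5,5,5,5,4,4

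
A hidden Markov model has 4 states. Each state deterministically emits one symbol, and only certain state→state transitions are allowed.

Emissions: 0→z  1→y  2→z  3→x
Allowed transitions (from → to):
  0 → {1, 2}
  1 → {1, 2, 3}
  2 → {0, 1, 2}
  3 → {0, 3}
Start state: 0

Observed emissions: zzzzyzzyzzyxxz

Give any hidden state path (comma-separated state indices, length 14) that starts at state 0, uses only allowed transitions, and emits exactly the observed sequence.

0,2,2,0,1,2,2,1,2,0,1,3,3,0

  t0 'z' -> {0,2}, take 0 (start)
  t1 'z' -> {0,2}, take 2 (0->2 ok)
  t2 'z' -> {0,2}, take 2 (2->2 ok)
  t3 'z' -> {0,2}, take 0 (2->0 ok)
  t4 'y' -> {1}, take 1 (0->1 ok)
  t5 'z' -> {0,2}, take 2 (1->2 ok)
  t6 'z' -> {0,2}, take 2 (2->2 ok)
  t7 'y' -> {1}, take 1 (2->1 ok)
  t8 'z' -> {0,2}, take 2 (1->2 ok)
  t9 'z' -> {0,2}, take 0 (2->0 ok)
  t10 'y' -> {1}, take 1 (0->1 ok)
  t11 'x' -> {3}, take 3 (1->3 ok)
  t12 'x' -> {3}, take 3 (3->3 ok)
  t13 'z' -> {0,2}, take 0 (3->0 ok)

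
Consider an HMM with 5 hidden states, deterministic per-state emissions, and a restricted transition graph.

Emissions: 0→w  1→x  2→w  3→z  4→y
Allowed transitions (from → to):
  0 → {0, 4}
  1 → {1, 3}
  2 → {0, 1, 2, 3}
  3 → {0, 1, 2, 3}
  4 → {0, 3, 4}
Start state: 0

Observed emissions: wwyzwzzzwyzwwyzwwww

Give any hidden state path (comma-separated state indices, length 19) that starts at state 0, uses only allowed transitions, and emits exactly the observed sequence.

0,0,4,3,2,3,3,3,0,4,3,0,0,4,3,2,2,0,0

  pos 0: w in {0,2}, choose 0; start
  pos 1: w in {0,2}, choose 0; 0->0 ok
  pos 2: y in {4}, choose 4; 0->4 ok
  pos 3: z in {3}, choose 3; 4->3 ok
  pos 4: w in {0,2}, choose 2; 3->2 ok
  pos 5: z in {3}, choose 3; 2->3 ok
  pos 6: z in {3}, choose 3; 3->3 ok
  pos 7: z in {3}, choose 3; 3->3 ok
  pos 8: w in {0,2}, choose 0; 3->0 ok
  pos 9: y in {4}, choose 4; 0->4 ok
  pos 10: z in {3}, choose 3; 4->3 ok
  pos 11: w in {0,2}, choose 0; 3->0 ok
  pos 12: w in {0,2}, choose 0; 0->0 ok
  pos 13: y in {4}, choose 4; 0->4 ok
  pos 14: z in {3}, choose 3; 4->3 ok
  pos 15: w in {0,2}, choose 2; 3->2 ok
  pos 16: w in {0,2}, choose 2; 2->2 ok
  pos 17: w in {0,2}, choose 0; 2->0 ok
  pos 18: w in {0,2}, choose 0; 0->0 ok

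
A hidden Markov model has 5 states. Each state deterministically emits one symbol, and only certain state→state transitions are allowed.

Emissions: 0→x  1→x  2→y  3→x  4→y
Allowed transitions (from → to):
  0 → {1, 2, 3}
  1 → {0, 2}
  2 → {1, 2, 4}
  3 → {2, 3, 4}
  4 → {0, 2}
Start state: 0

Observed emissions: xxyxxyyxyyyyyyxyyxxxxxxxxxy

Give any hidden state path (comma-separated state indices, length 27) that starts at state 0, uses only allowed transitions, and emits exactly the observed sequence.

  [0] x  {0,1,3}  => 0  start
  [1] x  {0,1,3}  => 3  0->3 ok
  [2] y  {2,4}  => 2  3->2 ok
  [3] x  {0,1,3}  => 1  2->1 ok
  [4] x  {0,1,3}  => 0  1->0 ok
  [5] y  {2,4}  => 2  0->2 ok
  [6] y  {2,4}  => 2  2->2 ok
  [7] x  {0,1,3}  => 1  2->1 ok
  [8] y  {2,4}  => 2  1->2 ok
  [9] y  {2,4}  => 4  2->4 ok
  [10] y  {2,4}  => 2  4->2 ok
  [11] y  {2,4}  => 2  2->2 ok
  [12] y  {2,4}  => 2  2->2 ok
  [13] y  {2,4}  => 2  2->2 ok
  [14] x  {0,1,3}  => 1  2->1 ok
  [15] y  {2,4}  => 2  1->2 ok
  [16] y  {2,4}  => 4  2->4 ok
  [17] x  {0,1,3}  => 0  4->0 ok
  [18] x  {0,1,3}  => 1  0->1 ok
  [19] x  {0,1,3}  => 0  1->0 ok
  [20] x  {0,1,3}  => 3  0->3 ok
  [21] x  {0,1,3}  => 3  3->3 ok
  [22] x  {0,1,3}  => 3  3->3 ok
  [23] x  {0,1,3}  => 3  3->3 ok
  [24] x  {0,1,3}  => 3  3->3 ok
  [25] x  {0,1,3}  => 3  3->3 ok
  [26] y  {2,4}  => 4  3->4 ok

0,3,2,1,0,2,2,1,2,4,2,2,2,2,1,2,4,0,1,0,3,3,3,3,3,3,4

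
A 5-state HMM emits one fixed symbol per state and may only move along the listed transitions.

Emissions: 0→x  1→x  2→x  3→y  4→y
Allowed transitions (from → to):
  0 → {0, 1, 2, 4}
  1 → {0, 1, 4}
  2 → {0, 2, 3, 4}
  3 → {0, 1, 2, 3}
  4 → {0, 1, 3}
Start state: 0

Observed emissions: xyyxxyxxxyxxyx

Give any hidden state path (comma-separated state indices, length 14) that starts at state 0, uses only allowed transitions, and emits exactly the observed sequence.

  0: obs=x cand={0,1,2} pick 0 [start]
  1: obs=y cand={3,4} pick 4 [0->4 ok]
  2: obs=y cand={3,4} pick 3 [4->3 ok]
  3: obs=x cand={0,1,2} pick 0 [3->0 ok]
  4: obs=x cand={0,1,2} pick 2 [0->2 ok]
  5: obs=y cand={3,4} pick 4 [2->4 ok]
  6: obs=x cand={0,1,2} pick 0 [4->0 ok]
  7: obs=x cand={0,1,2} pick 1 [0->1 ok]
  8: obs=x cand={0,1,2} pick 0 [1->0 ok]
  9: obs=y cand={3,4} pick 4 [0->4 ok]
  10: obs=x cand={0,1,2} pick 0 [4->0 ok]
  11: obs=x cand={0,1,2} pick 1 [0->1 ok]
  12: obs=y cand={3,4} pick 4 [1->4 ok]
  13: obs=x cand={0,1,2} pick 0 [4->0 ok]

0,4,3,0,2,4,0,1,0,4,0,1,4,0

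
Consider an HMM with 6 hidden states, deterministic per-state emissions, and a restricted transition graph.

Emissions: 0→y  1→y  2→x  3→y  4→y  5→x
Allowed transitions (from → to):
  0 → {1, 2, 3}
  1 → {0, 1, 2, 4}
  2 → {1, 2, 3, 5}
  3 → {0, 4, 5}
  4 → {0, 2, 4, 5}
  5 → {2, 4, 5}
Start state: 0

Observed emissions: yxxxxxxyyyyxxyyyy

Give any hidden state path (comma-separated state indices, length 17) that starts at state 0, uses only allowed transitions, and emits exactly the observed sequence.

0,2,5,5,2,5,2,1,1,1,0,2,5,4,0,1,4

  t0 'y' -> {0,1,3,4}, take 0 (start)
  t1 'x' -> {2,5}, take 2 (0->2 ok)
  t2 'x' -> {2,5}, take 5 (2->5 ok)
  t3 'x' -> {2,5}, take 5 (5->5 ok)
  t4 'x' -> {2,5}, take 2 (5->2 ok)
  t5 'x' -> {2,5}, take 5 (2->5 ok)
  t6 'x' -> {2,5}, take 2 (5->2 ok)
  t7 'y' -> {0,1,3,4}, take 1 (2->1 ok)
  t8 'y' -> {0,1,3,4}, take 1 (1->1 ok)
  t9 'y' -> {0,1,3,4}, take 1 (1->1 ok)
  t10 'y' -> {0,1,3,4}, take 0 (1->0 ok)
  t11 'x' -> {2,5}, take 2 (0->2 ok)
  t12 'x' -> {2,5}, take 5 (2->5 ok)
  t13 'y' -> {0,1,3,4}, take 4 (5->4 ok)
  t14 'y' -> {0,1,3,4}, take 0 (4->0 ok)
  t15 'y' -> {0,1,3,4}, take 1 (0->1 ok)
  t16 'y' -> {0,1,3,4}, take 4 (1->4 ok)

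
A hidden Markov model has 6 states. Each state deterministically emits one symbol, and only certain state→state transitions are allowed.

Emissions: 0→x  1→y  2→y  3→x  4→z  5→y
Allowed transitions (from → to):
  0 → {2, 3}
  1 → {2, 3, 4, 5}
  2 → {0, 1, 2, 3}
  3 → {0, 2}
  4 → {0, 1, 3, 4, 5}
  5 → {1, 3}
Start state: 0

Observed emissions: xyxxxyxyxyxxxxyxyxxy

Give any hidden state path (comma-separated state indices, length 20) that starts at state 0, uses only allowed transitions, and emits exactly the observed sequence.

  pos 0: x in {0,3}, choose 0; start
  pos 1: y in {1,2,5}, choose 2; 0->2 ok
  pos 2: x in {0,3}, choose 0; 2->0 ok
  pos 3: x in {0,3}, choose 3; 0->3 ok
  pos 4: x in {0,3}, choose 0; 3->0 ok
  pos 5: y in {1,2,5}, choose 2; 0->2 ok
  pos 6: x in {0,3}, choose 3; 2->3 ok
  pos 7: y in {1,2,5}, choose 2; 3->2 ok
  pos 8: x in {0,3}, choose 3; 2->3 ok
  pos 9: y in {1,2,5}, choose 2; 3->2 ok
  pos 10: x in {0,3}, choose 0; 2->0 ok
  pos 11: x in {0,3}, choose 3; 0->3 ok
  pos 12: x in {0,3}, choose 0; 3->0 ok
  pos 13: x in {0,3}, choose 3; 0->3 ok
  pos 14: y in {1,2,5}, choose 2; 3->2 ok
  pos 15: x in {0,3}, choose 3; 2->3 ok
  pos 16: y in {1,2,5}, choose 2; 3->2 ok
  pos 17: x in {0,3}, choose 3; 2->3 ok
  pos 18: x in {0,3}, choose 0; 3->0 ok
  pos 19: y in {1,2,5}, choose 2; 0->2 ok

0,2,0,3,0,2,3,2,3,2,0,3,0,3,2,3,2,3,0,2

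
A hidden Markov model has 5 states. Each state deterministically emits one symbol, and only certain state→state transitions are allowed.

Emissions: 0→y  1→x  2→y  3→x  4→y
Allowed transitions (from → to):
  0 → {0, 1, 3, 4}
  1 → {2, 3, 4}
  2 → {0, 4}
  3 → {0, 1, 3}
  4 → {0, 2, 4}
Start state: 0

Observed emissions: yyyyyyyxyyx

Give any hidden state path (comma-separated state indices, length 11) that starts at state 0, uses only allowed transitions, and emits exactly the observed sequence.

0,4,2,4,2,4,0,1,2,0,3

  t0 'y' -> {0,2,4}, take 0 (start)
  t1 'y' -> {0,2,4}, take 4 (0->4 ok)
  t2 'y' -> {0,2,4}, take 2 (4->2 ok)
  t3 'y' -> {0,2,4}, take 4 (2->4 ok)
  t4 'y' -> {0,2,4}, take 2 (4->2 ok)
  t5 'y' -> {0,2,4}, take 4 (2->4 ok)
  t6 'y' -> {0,2,4}, take 0 (4->0 ok)
  t7 'x' -> {1,3}, take 1 (0->1 ok)
  t8 'y' -> {0,2,4}, take 2 (1->2 ok)
  t9 'y' -> {0,2,4}, take 0 (2->0 ok)
  t10 'x' -> {1,3}, take 3 (0->3 ok)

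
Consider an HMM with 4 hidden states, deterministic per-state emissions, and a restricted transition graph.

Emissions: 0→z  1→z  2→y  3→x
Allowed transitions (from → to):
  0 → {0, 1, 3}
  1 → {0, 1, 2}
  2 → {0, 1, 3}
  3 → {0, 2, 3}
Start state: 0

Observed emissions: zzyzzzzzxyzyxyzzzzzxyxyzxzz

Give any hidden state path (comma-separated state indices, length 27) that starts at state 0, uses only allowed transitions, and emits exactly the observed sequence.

  [0] z  {0,1}  => 0  start
  [1] z  {0,1}  => 1  0->1 ok
  [2] y  {2}  => 2  1->2 ok
  [3] z  {0,1}  => 0  2->0 ok
  [4] z  {0,1}  => 0  0->0 ok
  [5] z  {0,1}  => 1  0->1 ok
  [6] z  {0,1}  => 1  1->1 ok
  [7] z  {0,1}  => 0  1->0 ok
  [8] x  {3}  => 3  0->3 ok
  [9] y  {2}  => 2  3->2 ok
  [10] z  {0,1}  => 1  2->1 ok
  [11] y  {2}  => 2  1->2 ok
  [12] x  {3}  => 3  2->3 ok
  [13] y  {2}  => 2  3->2 ok
  [14] z  {0,1}  => 1  2->1 ok
  [15] z  {0,1}  => 0  1->0 ok
  [16] z  {0,1}  => 0  0->0 ok
  [17] z  {0,1}  => 0  0->0 ok
  [18] z  {0,1}  => 0  0->0 ok
  [19] x  {3}  => 3  0->3 ok
  [20] y  {2}  => 2  3->2 ok
  [21] x  {3}  => 3  2->3 ok
  [22] y  {2}  => 2  3->2 ok
  [23] z  {0,1}  => 0  2->0 ok
  [24] x  {3}  => 3  0->3 ok
  [25] z  {0,1}  => 0  3->0 ok
  [26] z  {0,1}  => 1  0->1 ok

0,1,2,0,0,1,1,0,3,2,1,2,3,2,1,0,0,0,0,3,2,3,2,0,3,0,1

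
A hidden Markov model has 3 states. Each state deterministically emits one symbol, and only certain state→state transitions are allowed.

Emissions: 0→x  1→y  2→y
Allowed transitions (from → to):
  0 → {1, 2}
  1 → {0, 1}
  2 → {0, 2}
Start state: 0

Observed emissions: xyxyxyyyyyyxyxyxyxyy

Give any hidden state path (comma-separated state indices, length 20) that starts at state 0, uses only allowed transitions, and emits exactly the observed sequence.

  t0 'x' -> {0}, take 0 (start)
  t1 'y' -> {1,2}, take 2 (0->2 ok)
  t2 'x' -> {0}, take 0 (2->0 ok)
  t3 'y' -> {1,2}, take 2 (0->2 ok)
  t4 'x' -> {0}, take 0 (2->0 ok)
  t5 'y' -> {1,2}, take 1 (0->1 ok)
  t6 'y' -> {1,2}, take 1 (1->1 ok)
  t7 'y' -> {1,2}, take 1 (1->1 ok)
  t8 'y' -> {1,2}, take 1 (1->1 ok)
  t9 'y' -> {1,2}, take 1 (1->1 ok)
  t10 'y' -> {1,2}, take 1 (1->1 ok)
  t11 'x' -> {0}, take 0 (1->0 ok)
  t12 'y' -> {1,2}, take 1 (0->1 ok)
  t13 'x' -> {0}, take 0 (1->0 ok)
  t14 'y' -> {1,2}, take 2 (0->2 ok)
  t15 'x' -> {0}, take 0 (2->0 ok)
  t16 'y' -> {1,2}, take 1 (0->1 ok)
  t17 'x' -> {0}, take 0 (1->0 ok)
  t18 'y' -> {1,2}, take 2 (0->2 ok)
  t19 'y' -> {1,2}, take 2 (2->2 ok)

0,2,0,2,0,1,1,1,1,1,1,0,1,0,2,0,1,0,2,2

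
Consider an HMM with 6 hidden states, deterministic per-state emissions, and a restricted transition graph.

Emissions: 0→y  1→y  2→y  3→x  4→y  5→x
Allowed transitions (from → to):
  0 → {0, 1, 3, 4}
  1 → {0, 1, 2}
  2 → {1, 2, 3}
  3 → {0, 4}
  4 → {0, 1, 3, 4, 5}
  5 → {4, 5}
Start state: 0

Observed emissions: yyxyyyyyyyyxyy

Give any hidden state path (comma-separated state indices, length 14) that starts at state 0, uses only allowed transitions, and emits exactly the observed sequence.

  t0 'y' -> {0,1,2,4}, take 0 (start)
  t1 'y' -> {0,1,2,4}, take 0 (0->0 ok)
  t2 'x' -> {3,5}, take 3 (0->3 ok)
  t3 'y' -> {0,1,2,4}, take 4 (3->4 ok)
  t4 'y' -> {0,1,2,4}, take 4 (4->4 ok)
  t5 'y' -> {0,1,2,4}, take 1 (4->1 ok)
  t6 'y' -> {0,1,2,4}, take 0 (1->0 ok)
  t7 'y' -> {0,1,2,4}, take 4 (0->4 ok)
  t8 'y' -> {0,1,2,4}, take 4 (4->4 ok)
  t9 'y' -> {0,1,2,4}, take 0 (4->0 ok)
  t10 'y' -> {0,1,2,4}, take 0 (0->0 ok)
  t11 'x' -> {3,5}, take 3 (0->3 ok)
  t12 'y' -> {0,1,2,4}, take 0 (3->0 ok)
  t13 'y' -> {0,1,2,4}, take 1 (0->1 ok)

0,0,3,4,4,1,0,4,4,0,0,3,0,1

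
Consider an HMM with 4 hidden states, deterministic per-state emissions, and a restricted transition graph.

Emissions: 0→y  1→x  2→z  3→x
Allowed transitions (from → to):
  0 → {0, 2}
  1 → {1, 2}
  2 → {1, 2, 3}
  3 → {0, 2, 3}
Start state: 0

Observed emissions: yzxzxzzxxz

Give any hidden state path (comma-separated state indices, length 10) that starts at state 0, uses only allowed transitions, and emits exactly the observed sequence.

  0: obs=y cand={0} pick 0 [start]
  1: obs=z cand={2} pick 2 [0->2 ok]
  2: obs=x cand={1,3} pick 1 [2->1 ok]
  3: obs=z cand={2} pick 2 [1->2 ok]
  4: obs=x cand={1,3} pick 1 [2->1 ok]
  5: obs=z cand={2} pick 2 [1->2 ok]
  6: obs=z cand={2} pick 2 [2->2 ok]
  7: obs=x cand={1,3} pick 1 [2->1 ok]
  8: obs=x cand={1,3} pick 1 [1->1 ok]
  9: obs=z cand={2} pick 2 [1->2 ok]

0,2,1,2,1,2,2,1,1,2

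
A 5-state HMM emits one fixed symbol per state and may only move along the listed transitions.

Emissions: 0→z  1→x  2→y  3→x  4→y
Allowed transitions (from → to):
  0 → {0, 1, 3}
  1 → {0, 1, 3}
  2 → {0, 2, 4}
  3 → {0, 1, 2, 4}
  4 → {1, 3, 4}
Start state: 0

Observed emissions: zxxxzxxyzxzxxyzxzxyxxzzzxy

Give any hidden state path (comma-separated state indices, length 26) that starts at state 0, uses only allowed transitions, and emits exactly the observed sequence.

0,1,3,1,0,1,3,2,0,3,0,1,3,2,0,3,0,3,4,1,1,0,0,0,3,2

  0: obs=z cand={0} pick 0 [start]
  1: obs=x cand={1,3} pick 1 [0->1 ok]
  2: obs=x cand={1,3} pick 3 [1->3 ok]
  3: obs=x cand={1,3} pick 1 [3->1 ok]
  4: obs=z cand={0} pick 0 [1->0 ok]
  5: obs=x cand={1,3} pick 1 [0->1 ok]
  6: obs=x cand={1,3} pick 3 [1->3 ok]
  7: obs=y cand={2,4} pick 2 [3->2 ok]
  8: obs=z cand={0} pick 0 [2->0 ok]
  9: obs=x cand={1,3} pick 3 [0->3 ok]
  10: obs=z cand={0} pick 0 [3->0 ok]
  11: obs=x cand={1,3} pick 1 [0->1 ok]
  12: obs=x cand={1,3} pick 3 [1->3 ok]
  13: obs=y cand={2,4} pick 2 [3->2 ok]
  14: obs=z cand={0} pick 0 [2->0 ok]
  15: obs=x cand={1,3} pick 3 [0->3 ok]
  16: obs=z cand={0} pick 0 [3->0 ok]
  17: obs=x cand={1,3} pick 3 [0->3 ok]
  18: obs=y cand={2,4} pick 4 [3->4 ok]
  19: obs=x cand={1,3} pick 1 [4->1 ok]
  20: obs=x cand={1,3} pick 1 [1->1 ok]
  21: obs=z cand={0} pick 0 [1->0 ok]
  22: obs=z cand={0} pick 0 [0->0 ok]
  23: obs=z cand={0} pick 0 [0->0 ok]
  24: obs=x cand={1,3} pick 3 [0->3 ok]
  25: obs=y cand={2,4} pick 2 [3->2 ok]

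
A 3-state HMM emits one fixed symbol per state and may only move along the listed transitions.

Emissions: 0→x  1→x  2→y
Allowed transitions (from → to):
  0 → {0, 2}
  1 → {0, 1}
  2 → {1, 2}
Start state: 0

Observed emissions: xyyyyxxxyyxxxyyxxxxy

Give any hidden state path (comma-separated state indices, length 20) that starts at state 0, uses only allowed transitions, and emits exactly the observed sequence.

  0: obs=x cand={0,1} pick 0 [start]
  1: obs=y cand={2} pick 2 [0->2 ok]
  2: obs=y cand={2} pick 2 [2->2 ok]
  3: obs=y cand={2} pick 2 [2->2 ok]
  4: obs=y cand={2} pick 2 [2->2 ok]
  5: obs=x cand={0,1} pick 1 [2->1 ok]
  6: obs=x cand={0,1} pick 1 [1->1 ok]
  7: obs=x cand={0,1} pick 0 [1->0 ok]
  8: obs=y cand={2} pick 2 [0->2 ok]
  9: obs=y cand={2} pick 2 [2->2 ok]
  10: obs=x cand={0,1} pick 1 [2->1 ok]
  11: obs=x cand={0,1} pick 1 [1->1 ok]
  12: obs=x cand={0,1} pick 0 [1->0 ok]
  13: obs=y cand={2} pick 2 [0->2 ok]
  14: obs=y cand={2} pick 2 [2->2 ok]
  15: obs=x cand={0,1} pick 1 [2->1 ok]
  16: obs=x cand={0,1} pick 1 [1->1 ok]
  17: obs=x cand={0,1} pick 1 [1->1 ok]
  18: obs=x cand={0,1} pick 0 [1->0 ok]
  19: obs=y cand={2} pick 2 [0->2 ok]

0,2,2,2,2,1,1,0,2,2,1,1,0,2,2,1,1,1,0,2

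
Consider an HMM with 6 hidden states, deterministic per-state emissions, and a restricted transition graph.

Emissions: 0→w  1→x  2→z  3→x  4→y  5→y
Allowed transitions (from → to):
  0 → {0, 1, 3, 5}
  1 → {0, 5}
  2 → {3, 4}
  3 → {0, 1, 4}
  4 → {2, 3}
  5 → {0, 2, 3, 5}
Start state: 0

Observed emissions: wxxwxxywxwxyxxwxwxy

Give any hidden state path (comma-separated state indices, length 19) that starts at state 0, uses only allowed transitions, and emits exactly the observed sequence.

0,3,1,0,3,1,5,0,3,0,3,4,3,1,0,3,0,1,5

  t0 'w' -> {0}, take 0 (start)
  t1 'x' -> {1,3}, take 3 (0->3 ok)
  t2 'x' -> {1,3}, take 1 (3->1 ok)
  t3 'w' -> {0}, take 0 (1->0 ok)
  t4 'x' -> {1,3}, take 3 (0->3 ok)
  t5 'x' -> {1,3}, take 1 (3->1 ok)
  t6 'y' -> {4,5}, take 5 (1->5 ok)
  t7 'w' -> {0}, take 0 (5->0 ok)
  t8 'x' -> {1,3}, take 3 (0->3 ok)
  t9 'w' -> {0}, take 0 (3->0 ok)
  t10 'x' -> {1,3}, take 3 (0->3 ok)
  t11 'y' -> {4,5}, take 4 (3->4 ok)
  t12 'x' -> {1,3}, take 3 (4->3 ok)
  t13 'x' -> {1,3}, take 1 (3->1 ok)
  t14 'w' -> {0}, take 0 (1->0 ok)
  t15 'x' -> {1,3}, take 3 (0->3 ok)
  t16 'w' -> {0}, take 0 (3->0 ok)
  t17 'x' -> {1,3}, take 1 (0->1 ok)
  t18 'y' -> {4,5}, take 5 (1->5 ok)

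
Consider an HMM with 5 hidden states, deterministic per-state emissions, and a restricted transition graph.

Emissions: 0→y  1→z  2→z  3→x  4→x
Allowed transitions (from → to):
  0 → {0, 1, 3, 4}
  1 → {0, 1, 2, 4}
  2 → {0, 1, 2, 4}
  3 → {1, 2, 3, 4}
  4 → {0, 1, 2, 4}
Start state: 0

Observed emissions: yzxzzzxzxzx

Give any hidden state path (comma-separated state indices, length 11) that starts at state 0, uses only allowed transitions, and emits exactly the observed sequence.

0,1,4,1,1,2,4,1,4,1,4

  pos 0: y in {0}, choose 0; start
  pos 1: z in {1,2}, choose 1; 0->1 ok
  pos 2: x in {3,4}, choose 4; 1->4 ok
  pos 3: z in {1,2}, choose 1; 4->1 ok
  pos 4: z in {1,2}, choose 1; 1->1 ok
  pos 5: z in {1,2}, choose 2; 1->2 ok
  pos 6: x in {3,4}, choose 4; 2->4 ok
  pos 7: z in {1,2}, choose 1; 4->1 ok
  pos 8: x in {3,4}, choose 4; 1->4 ok
  pos 9: z in {1,2}, choose 1; 4->1 ok
  pos 10: x in {3,4}, choose 4; 1->4 ok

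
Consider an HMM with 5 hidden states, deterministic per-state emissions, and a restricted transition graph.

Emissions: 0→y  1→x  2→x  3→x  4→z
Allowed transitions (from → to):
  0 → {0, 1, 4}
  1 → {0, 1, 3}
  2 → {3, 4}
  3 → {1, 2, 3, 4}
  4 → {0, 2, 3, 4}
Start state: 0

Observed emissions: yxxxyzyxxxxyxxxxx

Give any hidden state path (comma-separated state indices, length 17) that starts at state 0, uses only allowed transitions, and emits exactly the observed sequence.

  pos 0: y in {0}, choose 0; start
  pos 1: x in {1,2,3}, choose 1; 0->1 ok
  pos 2: x in {1,2,3}, choose 3; 1->3 ok
  pos 3: x in {1,2,3}, choose 1; 3->1 ok
  pos 4: y in {0}, choose 0; 1->0 ok
  pos 5: z in {4}, choose 4; 0->4 ok
  pos 6: y in {0}, choose 0; 4->0 ok
  pos 7: x in {1,2,3}, choose 1; 0->1 ok
  pos 8: x in {1,2,3}, choose 3; 1->3 ok
  pos 9: x in {1,2,3}, choose 3; 3->3 ok
  pos 10: x in {1,2,3}, choose 1; 3->1 ok
  pos 11: y in {0}, choose 0; 1->0 ok
  pos 12: x in {1,2,3}, choose 1; 0->1 ok
  pos 13: x in {1,2,3}, choose 3; 1->3 ok
  pos 14: x in {1,2,3}, choose 3; 3->3 ok
  pos 15: x in {1,2,3}, choose 3; 3->3 ok
  pos 16: x in {1,2,3}, choose 2; 3->2 ok

0,1,3,1,0,4,0,1,3,3,1,0,1,3,3,3,2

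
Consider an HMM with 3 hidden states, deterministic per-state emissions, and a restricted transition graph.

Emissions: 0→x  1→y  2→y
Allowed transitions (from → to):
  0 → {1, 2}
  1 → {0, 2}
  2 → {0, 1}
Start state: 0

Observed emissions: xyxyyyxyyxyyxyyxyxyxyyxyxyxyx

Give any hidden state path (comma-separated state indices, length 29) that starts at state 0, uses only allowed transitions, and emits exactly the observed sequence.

  t0 'x' -> {0}, take 0 (start)
  t1 'y' -> {1,2}, take 2 (0->2 ok)
  t2 'x' -> {0}, take 0 (2->0 ok)
  t3 'y' -> {1,2}, take 2 (0->2 ok)
  t4 'y' -> {1,2}, take 1 (2->1 ok)
  t5 'y' -> {1,2}, take 2 (1->2 ok)
  t6 'x' -> {0}, take 0 (2->0 ok)
  t7 'y' -> {1,2}, take 1 (0->1 ok)
  t8 'y' -> {1,2}, take 2 (1->2 ok)
  t9 'x' -> {0}, take 0 (2->0 ok)
  t10 'y' -> {1,2}, take 1 (0->1 ok)
  t11 'y' -> {1,2}, take 2 (1->2 ok)
  t12 'x' -> {0}, take 0 (2->0 ok)
  t13 'y' -> {1,2}, take 2 (0->2 ok)
  t14 'y' -> {1,2}, take 1 (2->1 ok)
  t15 'x' -> {0}, take 0 (1->0 ok)
  t16 'y' -> {1,2}, take 1 (0->1 ok)
  t17 'x' -> {0}, take 0 (1->0 ok)
  t18 'y' -> {1,2}, take 2 (0->2 ok)
  t19 'x' -> {0}, take 0 (2->0 ok)
  t20 'y' -> {1,2}, take 1 (0->1 ok)
  t21 'y' -> {1,2}, take 2 (1->2 ok)
  t22 'x' -> {0}, take 0 (2->0 ok)
  t23 'y' -> {1,2}, take 1 (0->1 ok)
  t24 'x' -> {0}, take 0 (1->0 ok)
  t25 'y' -> {1,2}, take 2 (0->2 ok)
  t26 'x' -> {0}, take 0 (2->0 ok)
  t27 'y' -> {1,2}, take 1 (0->1 ok)
  t28 'x' -> {0}, take 0 (1->0 ok)

0,2,0,2,1,2,0,1,2,0,1,2,0,2,1,0,1,0,2,0,1,2,0,1,0,2,0,1,0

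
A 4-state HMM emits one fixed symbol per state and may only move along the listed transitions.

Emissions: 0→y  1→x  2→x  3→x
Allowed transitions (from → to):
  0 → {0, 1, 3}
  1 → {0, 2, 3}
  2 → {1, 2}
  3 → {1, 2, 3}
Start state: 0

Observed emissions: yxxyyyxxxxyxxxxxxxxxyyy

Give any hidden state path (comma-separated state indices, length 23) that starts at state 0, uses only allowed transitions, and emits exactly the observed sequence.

0,3,1,0,0,0,3,1,2,1,0,3,1,2,1,2,2,2,2,1,0,0,0

  t0 'y' -> {0}, take 0 (start)
  t1 'x' -> {1,2,3}, take 3 (0->3 ok)
  t2 'x' -> {1,2,3}, take 1 (3->1 ok)
  t3 'y' -> {0}, take 0 (1->0 ok)
  t4 'y' -> {0}, take 0 (0->0 ok)
  t5 'y' -> {0}, take 0 (0->0 ok)
  t6 'x' -> {1,2,3}, take 3 (0->3 ok)
  t7 'x' -> {1,2,3}, take 1 (3->1 ok)
  t8 'x' -> {1,2,3}, take 2 (1->2 ok)
  t9 'x' -> {1,2,3}, take 1 (2->1 ok)
  t10 'y' -> {0}, take 0 (1->0 ok)
  t11 'x' -> {1,2,3}, take 3 (0->3 ok)
  t12 'x' -> {1,2,3}, take 1 (3->1 ok)
  t13 'x' -> {1,2,3}, take 2 (1->2 ok)
  t14 'x' -> {1,2,3}, take 1 (2->1 ok)
  t15 'x' -> {1,2,3}, take 2 (1->2 ok)
  t16 'x' -> {1,2,3}, take 2 (2->2 ok)
  t17 'x' -> {1,2,3}, take 2 (2->2 ok)
  t18 'x' -> {1,2,3}, take 2 (2->2 ok)
  t19 'x' -> {1,2,3}, take 1 (2->1 ok)
  t20 'y' -> {0}, take 0 (1->0 ok)
  t21 'y' -> {0}, take 0 (0->0 ok)
  t22 'y' -> {0}, take 0 (0->0 ok)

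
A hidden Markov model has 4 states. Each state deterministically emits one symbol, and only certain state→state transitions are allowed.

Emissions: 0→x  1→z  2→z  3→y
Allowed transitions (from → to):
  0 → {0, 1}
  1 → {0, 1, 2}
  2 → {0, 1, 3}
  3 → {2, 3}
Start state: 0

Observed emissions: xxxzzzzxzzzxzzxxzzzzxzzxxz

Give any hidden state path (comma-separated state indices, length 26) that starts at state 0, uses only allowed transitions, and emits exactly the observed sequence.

0,0,0,1,1,1,2,0,1,1,1,0,1,2,0,0,1,2,1,1,0,1,1,0,0,1

  pos 0: x in {0}, choose 0; start
  pos 1: x in {0}, choose 0; 0->0 ok
  pos 2: x in {0}, choose 0; 0->0 ok
  pos 3: z in {1,2}, choose 1; 0->1 ok
  pos 4: z in {1,2}, choose 1; 1->1 ok
  pos 5: z in {1,2}, choose 1; 1->1 ok
  pos 6: z in {1,2}, choose 2; 1->2 ok
  pos 7: x in {0}, choose 0; 2->0 ok
  pos 8: z in {1,2}, choose 1; 0->1 ok
  pos 9: z in {1,2}, choose 1; 1->1 ok
  pos 10: z in {1,2}, choose 1; 1->1 ok
  pos 11: x in {0}, choose 0; 1->0 ok
  pos 12: z in {1,2}, choose 1; 0->1 ok
  pos 13: z in {1,2}, choose 2; 1->2 ok
  pos 14: x in {0}, choose 0; 2->0 ok
  pos 15: x in {0}, choose 0; 0->0 ok
  pos 16: z in {1,2}, choose 1; 0->1 ok
  pos 17: z in {1,2}, choose 2; 1->2 ok
  pos 18: z in {1,2}, choose 1; 2->1 ok
  pos 19: z in {1,2}, choose 1; 1->1 ok
  pos 20: x in {0}, choose 0; 1->0 ok
  pos 21: z in {1,2}, choose 1; 0->1 ok
  pos 22: z in {1,2}, choose 1; 1->1 ok
  pos 23: x in {0}, choose 0; 1->0 ok
  pos 24: x in {0}, choose 0; 0->0 ok
  pos 25: z in {1,2}, choose 1; 0->1 ok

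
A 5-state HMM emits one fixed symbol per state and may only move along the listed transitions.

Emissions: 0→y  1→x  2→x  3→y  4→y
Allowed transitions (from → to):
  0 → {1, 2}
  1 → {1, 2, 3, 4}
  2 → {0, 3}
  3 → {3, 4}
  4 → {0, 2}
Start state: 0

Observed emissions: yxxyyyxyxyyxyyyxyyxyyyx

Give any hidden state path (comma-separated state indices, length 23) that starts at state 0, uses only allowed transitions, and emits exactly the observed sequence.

  [0] y  {0,3,4}  => 0  start
  [1] x  {1,2}  => 1  0->1 ok
  [2] x  {1,2}  => 2  1->2 ok
  [3] y  {0,3,4}  => 3  2->3 ok
  [4] y  {0,3,4}  => 3  3->3 ok
  [5] y  {0,3,4}  => 4  3->4 ok
  [6] x  {1,2}  => 2  4->2 ok
  [7] y  {0,3,4}  => 0  2->0 ok
  [8] x  {1,2}  => 2  0->2 ok
  [9] y  {0,3,4}  => 3  2->3 ok
  [10] y  {0,3,4}  => 4  3->4 ok
  [11] x  {1,2}  => 2  4->2 ok
  [12] y  {0,3,4}  => 3  2->3 ok
  [13] y  {0,3,4}  => 4  3->4 ok
  [14] y  {0,3,4}  => 0  4->0 ok
  [15] x  {1,2}  => 2  0->2 ok
  [16] y  {0,3,4}  => 3  2->3 ok
  [17] y  {0,3,4}  => 4  3->4 ok
  [18] x  {1,2}  => 2  4->2 ok
  [19] y  {0,3,4}  => 3  2->3 ok
  [20] y  {0,3,4}  => 4  3->4 ok
  [21] y  {0,3,4}  => 0  4->0 ok
  [22] x  {1,2}  => 1  0->1 ok

0,1,2,3,3,4,2,0,2,3,4,2,3,4,0,2,3,4,2,3,4,0,1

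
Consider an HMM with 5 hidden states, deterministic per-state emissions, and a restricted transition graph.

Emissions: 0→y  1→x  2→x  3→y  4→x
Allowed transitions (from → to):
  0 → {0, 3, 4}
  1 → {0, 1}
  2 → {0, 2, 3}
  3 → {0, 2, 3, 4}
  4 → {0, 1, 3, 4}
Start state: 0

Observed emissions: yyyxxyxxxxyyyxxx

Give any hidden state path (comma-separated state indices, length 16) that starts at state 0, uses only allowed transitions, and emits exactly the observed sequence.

0,0,0,4,4,3,2,2,2,2,0,0,0,4,4,4

  0: obs=y cand={0,3} pick 0 [start]
  1: obs=y cand={0,3} pick 0 [0->0 ok]
  2: obs=y cand={0,3} pick 0 [0->0 ok]
  3: obs=x cand={1,2,4} pick 4 [0->4 ok]
  4: obs=x cand={1,2,4} pick 4 [4->4 ok]
  5: obs=y cand={0,3} pick 3 [4->3 ok]
  6: obs=x cand={1,2,4} pick 2 [3->2 ok]
  7: obs=x cand={1,2,4} pick 2 [2->2 ok]
  8: obs=x cand={1,2,4} pick 2 [2->2 ok]
  9: obs=x cand={1,2,4} pick 2 [2->2 ok]
  10: obs=y cand={0,3} pick 0 [2->0 ok]
  11: obs=y cand={0,3} pick 0 [0->0 ok]
  12: obs=y cand={0,3} pick 0 [0->0 ok]
  13: obs=x cand={1,2,4} pick 4 [0->4 ok]
  14: obs=x cand={1,2,4} pick 4 [4->4 ok]
  15: obs=x cand={1,2,4} pick 4 [4->4 ok]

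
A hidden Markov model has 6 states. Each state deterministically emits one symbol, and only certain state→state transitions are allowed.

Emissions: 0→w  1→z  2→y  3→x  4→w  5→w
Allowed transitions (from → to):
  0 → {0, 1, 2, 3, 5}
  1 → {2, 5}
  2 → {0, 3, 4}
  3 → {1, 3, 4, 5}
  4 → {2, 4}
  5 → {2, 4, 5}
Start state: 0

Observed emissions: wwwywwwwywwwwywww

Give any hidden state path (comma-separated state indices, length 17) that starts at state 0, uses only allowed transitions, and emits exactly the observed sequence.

0,5,4,2,0,0,0,5,2,0,5,4,4,2,4,4,4

  0: obs=w cand={0,4,5} pick 0 [start]
  1: obs=w cand={0,4,5} pick 5 [0->5 ok]
  2: obs=w cand={0,4,5} pick 4 [5->4 ok]
  3: obs=y cand={2} pick 2 [4->2 ok]
  4: obs=w cand={0,4,5} pick 0 [2->0 ok]
  5: obs=w cand={0,4,5} pick 0 [0->0 ok]
  6: obs=w cand={0,4,5} pick 0 [0->0 ok]
  7: obs=w cand={0,4,5} pick 5 [0->5 ok]
  8: obs=y cand={2} pick 2 [5->2 ok]
  9: obs=w cand={0,4,5} pick 0 [2->0 ok]
  10: obs=w cand={0,4,5} pick 5 [0->5 ok]
  11: obs=w cand={0,4,5} pick 4 [5->4 ok]
  12: obs=w cand={0,4,5} pick 4 [4->4 ok]
  13: obs=y cand={2} pick 2 [4->2 ok]
  14: obs=w cand={0,4,5} pick 4 [2->4 ok]
  15: obs=w cand={0,4,5} pick 4 [4->4 ok]
  16: obs=w cand={0,4,5} pick 4 [4->4 ok]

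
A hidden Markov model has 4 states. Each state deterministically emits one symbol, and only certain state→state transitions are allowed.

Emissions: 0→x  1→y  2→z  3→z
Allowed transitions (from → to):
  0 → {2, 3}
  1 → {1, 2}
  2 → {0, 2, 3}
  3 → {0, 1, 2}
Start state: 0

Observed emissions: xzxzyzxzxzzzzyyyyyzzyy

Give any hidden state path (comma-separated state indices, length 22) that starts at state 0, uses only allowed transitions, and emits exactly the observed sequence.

  0: obs=x cand={0} pick 0 [start]
  1: obs=z cand={2,3} pick 3 [0->3 ok]
  2: obs=x cand={0} pick 0 [3->0 ok]
  3: obs=z cand={2,3} pick 3 [0->3 ok]
  4: obs=y cand={1} pick 1 [3->1 ok]
  5: obs=z cand={2,3} pick 2 [1->2 ok]
  6: obs=x cand={0} pick 0 [2->0 ok]
  7: obs=z cand={2,3} pick 2 [0->2 ok]
  8: obs=x cand={0} pick 0 [2->0 ok]
  9: obs=z cand={2,3} pick 3 [0->3 ok]
  10: obs=z cand={2,3} pick 2 [3->2 ok]
  11: obs=z cand={2,3} pick 2 [2->2 ok]
  12: obs=z cand={2,3} pick 3 [2->3 ok]
  13: obs=y cand={1} pick 1 [3->1 ok]
  14: obs=y cand={1} pick 1 [1->1 ok]
  15: obs=y cand={1} pick 1 [1->1 ok]
  16: obs=y cand={1} pick 1 [1->1 ok]
  17: obs=y cand={1} pick 1 [1->1 ok]
  18: obs=z cand={2,3} pick 2 [1->2 ok]
  19: obs=z cand={2,3} pick 3 [2->3 ok]
  20: obs=y cand={1} pick 1 [3->1 ok]
  21: obs=y cand={1} pick 1 [1->1 ok]

0,3,0,3,1,2,0,2,0,3,2,2,3,1,1,1,1,1,2,3,1,1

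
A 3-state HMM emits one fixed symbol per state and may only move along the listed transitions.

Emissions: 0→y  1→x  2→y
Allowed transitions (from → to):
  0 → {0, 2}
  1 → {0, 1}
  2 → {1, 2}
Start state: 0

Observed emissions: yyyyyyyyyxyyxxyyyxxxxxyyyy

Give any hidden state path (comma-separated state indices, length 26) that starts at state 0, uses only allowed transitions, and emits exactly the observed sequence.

  pos 0: y in {0,2}, choose 0; start
  pos 1: y in {0,2}, choose 0; 0->0 ok
  pos 2: y in {0,2}, choose 0; 0->0 ok
  pos 3: y in {0,2}, choose 0; 0->0 ok
  pos 4: y in {0,2}, choose 0; 0->0 ok
  pos 5: y in {0,2}, choose 2; 0->2 ok
  pos 6: y in {0,2}, choose 2; 2->2 ok
  pos 7: y in {0,2}, choose 2; 2->2 ok
  pos 8: y in {0,2}, choose 2; 2->2 ok
  pos 9: x in {1}, choose 1; 2->1 ok
  pos 10: y in {0,2}, choose 0; 1->0 ok
  pos 11: y in {0,2}, choose 2; 0->2 ok
  pos 12: x in {1}, choose 1; 2->1 ok
  pos 13: x in {1}, choose 1; 1->1 ok
  pos 14: y in {0,2}, choose 0; 1->0 ok
  pos 15: y in {0,2}, choose 0; 0->0 ok
  pos 16: y in {0,2}, choose 2; 0->2 ok
  pos 17: x in {1}, choose 1; 2->1 ok
  pos 18: x in {1}, choose 1; 1->1 ok
  pos 19: x in {1}, choose 1; 1->1 ok
  pos 20: x in {1}, choose 1; 1->1 ok
  pos 21: x in {1}, choose 1; 1->1 ok
  pos 22: y in {0,2}, choose 0; 1->0 ok
  pos 23: y in {0,2}, choose 0; 0->0 ok
  pos 24: y in {0,2}, choose 0; 0->0 ok
  pos 25: y in {0,2}, choose 2; 0->2 ok

0,0,0,0,0,2,2,2,2,1,0,2,1,1,0,0,2,1,1,1,1,1,0,0,0,2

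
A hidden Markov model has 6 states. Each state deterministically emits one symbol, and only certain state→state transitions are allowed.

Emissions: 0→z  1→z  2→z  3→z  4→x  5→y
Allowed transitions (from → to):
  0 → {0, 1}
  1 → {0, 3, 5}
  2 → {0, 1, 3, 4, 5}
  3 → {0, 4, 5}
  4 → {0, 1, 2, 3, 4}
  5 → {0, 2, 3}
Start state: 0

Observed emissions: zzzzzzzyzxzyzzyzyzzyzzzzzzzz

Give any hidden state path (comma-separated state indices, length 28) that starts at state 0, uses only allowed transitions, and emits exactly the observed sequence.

  t0 'z' -> {0,1,2,3}, take 0 (start)
  t1 'z' -> {0,1,2,3}, take 0 (0->0 ok)
  t2 'z' -> {0,1,2,3}, take 0 (0->0 ok)
  t3 'z' -> {0,1,2,3}, take 0 (0->0 ok)
  t4 'z' -> {0,1,2,3}, take 0 (0->0 ok)
  t5 'z' -> {0,1,2,3}, take 0 (0->0 ok)
  t6 'z' -> {0,1,2,3}, take 1 (0->1 ok)
  t7 'y' -> {5}, take 5 (1->5 ok)
  t8 'z' -> {0,1,2,3}, take 3 (5->3 ok)
  t9 'x' -> {4}, take 4 (3->4 ok)
  t10 'z' -> {0,1,2,3}, take 1 (4->1 ok)
  t11 'y' -> {5}, take 5 (1->5 ok)
  t12 'z' -> {0,1,2,3}, take 0 (5->0 ok)
  t13 'z' -> {0,1,2,3}, take 1 (0->1 ok)
  t14 'y' -> {5}, take 5 (1->5 ok)
  t15 'z' -> {0,1,2,3}, take 3 (5->3 ok)
  t16 'y' -> {5}, take 5 (3->5 ok)
  t17 'z' -> {0,1,2,3}, take 2 (5->2 ok)
  t18 'z' -> {0,1,2,3}, take 3 (2->3 ok)
  t19 'y' -> {5}, take 5 (3->5 ok)
  t20 'z' -> {0,1,2,3}, take 0 (5->0 ok)
  t21 'z' -> {0,1,2,3}, take 0 (0->0 ok)
  t22 'z' -> {0,1,2,3}, take 0 (0->0 ok)
  t23 'z' -> {0,1,2,3}, take 0 (0->0 ok)
  t24 'z' -> {0,1,2,3}, take 1 (0->1 ok)
  t25 'z' -> {0,1,2,3}, take 0 (1->0 ok)
  t26 'z' -> {0,1,2,3}, take 0 (0->0 ok)
  t27 'z' -> {0,1,2,3}, take 0 (0->0 ok)

0,0,0,0,0,0,1,5,3,4,1,5,0,1,5,3,5,2,3,5,0,0,0,0,1,0,0,0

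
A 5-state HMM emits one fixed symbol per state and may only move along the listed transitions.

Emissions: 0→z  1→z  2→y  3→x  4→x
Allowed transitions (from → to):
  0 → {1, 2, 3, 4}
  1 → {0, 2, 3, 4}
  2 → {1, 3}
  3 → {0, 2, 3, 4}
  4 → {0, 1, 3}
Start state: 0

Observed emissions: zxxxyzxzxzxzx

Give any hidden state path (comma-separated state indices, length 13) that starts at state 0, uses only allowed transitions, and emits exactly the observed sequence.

  [0] z  {0,1}  => 0  start
  [1] x  {3,4}  => 3  0->3 ok
  [2] x  {3,4}  => 3  3->3 ok
  [3] x  {3,4}  => 3  3->3 ok
  [4] y  {2}  => 2  3->2 ok
  [5] z  {0,1}  => 1  2->1 ok
  [6] x  {3,4}  => 4  1->4 ok
  [7] z  {0,1}  => 1  4->1 ok
  [8] x  {3,4}  => 4  1->4 ok
  [9] z  {0,1}  => 0  4->0 ok
  [10] x  {3,4}  => 4  0->4 ok
  [11] z  {0,1}  => 0  4->0 ok
  [12] x  {3,4}  => 3  0->3 ok

0,3,3,3,2,1,4,1,4,0,4,0,3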